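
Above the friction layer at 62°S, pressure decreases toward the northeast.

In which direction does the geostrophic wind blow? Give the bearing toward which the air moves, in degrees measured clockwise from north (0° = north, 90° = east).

The pressure-gradient force points toward the northeast (bearing 045°).
Geostrophic balance: in the Southern Hemisphere the Coriolis force deflects motion to the left, so the geostrophic wind blows 90° to the left of the pressure-gradient force (low pressure on the right).
Rotating 045° by 90° counterclockwise gives 315° — the wind blows toward the northwest.

315°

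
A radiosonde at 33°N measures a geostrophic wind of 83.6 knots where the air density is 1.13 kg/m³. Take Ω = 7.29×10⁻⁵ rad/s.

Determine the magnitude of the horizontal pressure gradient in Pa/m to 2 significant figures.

Coriolis parameter at 33°N:
f = 2Ω sin φ = 2 × 7.29×10⁻⁵ × sin 33° = 7.94×10⁻⁵ s⁻¹
Wind speed in SI: 83.6 knots = 43.0 m/s
Geostrophic balance rearranged: |∂P/∂n| = f ρ V_g
|∂P/∂n| = 7.94×10⁻⁵ × 1.13 × 43.0 = 3.86×10⁻³ Pa/m

3.9×10⁻³ Pa/m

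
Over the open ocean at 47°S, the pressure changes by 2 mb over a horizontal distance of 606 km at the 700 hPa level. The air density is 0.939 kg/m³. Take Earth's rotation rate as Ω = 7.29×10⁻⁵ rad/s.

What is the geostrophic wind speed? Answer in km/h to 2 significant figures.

Coriolis parameter at 47°S:
f = 2Ω sin φ = 2 × 7.29×10⁻⁵ × sin 47° = 1.07×10⁻⁴ s⁻¹
Pressure gradient: |∂P/∂n| = 200 Pa / 606000 m = 3.30×10⁻⁴ Pa/m
Geostrophic balance (pressure-gradient force = Coriolis force):
V_g = (1/(fρ)) |∂P/∂n| = 3.30×10⁻⁴ / (1.07×10⁻⁴ × 0.939) = 3.30 m/s
Converting: 3.30 m/s × 3.6 = 12 km/h

12 km/h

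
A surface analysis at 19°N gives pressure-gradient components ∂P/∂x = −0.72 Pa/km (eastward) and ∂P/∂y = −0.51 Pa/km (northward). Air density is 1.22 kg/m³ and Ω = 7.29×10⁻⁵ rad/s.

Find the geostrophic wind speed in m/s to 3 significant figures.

Coriolis parameter at 19°N:
f = 2Ω sin φ = 2 × 7.29×10⁻⁵ × sin 19° = 4.75×10⁻⁵ s⁻¹
Component geostrophic relations (x east, y north):
u_g = −(1/(fρ)) ∂P/∂y,  v_g = (1/(fρ)) ∂P/∂x
u_g = −(−0.51×10⁻³)/(4.75×10⁻⁵ × 1.22) = 8.81 m/s;  v_g = (−0.72×10⁻³)/(4.75×10⁻⁵ × 1.22) = −12.4 m/s
|V_g| = √(u_g² + v_g²) = 15.2 m/s

15.2 m/s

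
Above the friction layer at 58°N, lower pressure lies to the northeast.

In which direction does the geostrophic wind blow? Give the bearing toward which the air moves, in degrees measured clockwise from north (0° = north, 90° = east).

The pressure-gradient force points toward the northeast (bearing 045°).
Geostrophic balance: in the Northern Hemisphere the Coriolis force deflects motion to the right, so the geostrophic wind blows 90° to the right of the pressure-gradient force (low pressure on the left).
Rotating 045° by 90° clockwise gives 135° — the wind blows toward the southeast.

135°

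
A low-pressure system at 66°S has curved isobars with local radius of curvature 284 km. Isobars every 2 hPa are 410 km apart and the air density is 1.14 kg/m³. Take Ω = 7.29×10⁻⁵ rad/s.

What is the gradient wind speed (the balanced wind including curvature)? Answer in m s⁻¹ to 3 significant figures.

2.98 m s⁻¹

Coriolis parameter at 66°S:
f = 2Ω sin φ = 2 × 7.29×10⁻⁵ × sin 66° = 1.33×10⁻⁴ s⁻¹
Pressure gradient: |∂P/∂n| = 200 Pa / 410000 m = 4.88×10⁻⁴ Pa/m
Geostrophic speed: V_g = |∂P/∂n|/(fρ) = 4.88×10⁻⁴/(1.33×10⁻⁴ × 1.14) = 3.21 m/s
Around a low, centrifugal force acts outward with Coriolis, so pressure-gradient force balances both:
(1/ρ)|∂P/∂n| = fV + V²/R  →  V² + fR·V − fR·V_g = 0
With fR = 1.33×10⁻⁴ × 284×10³ m = 37.8 m/s:
V = [−fR + √((fR)² + 4 fR V_g)]/2 = [−37.8 + √(37.8² + 4×37.8×3.21)]/2 = 2.98 m/s
Subgeostrophic (V < V_g = 3.21 m/s), as expected around a low.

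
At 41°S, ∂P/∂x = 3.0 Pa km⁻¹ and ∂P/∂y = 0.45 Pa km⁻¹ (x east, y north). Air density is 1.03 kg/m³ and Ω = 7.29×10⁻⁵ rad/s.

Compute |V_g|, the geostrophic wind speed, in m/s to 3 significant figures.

30.8 m/s

Coriolis parameter at 41°S:
f = 2Ω sin φ = 2 × 7.29×10⁻⁵ × sin 41° = 9.57×10⁻⁵ s⁻¹
In the Southern Hemisphere f is negative: f = −9.57×10⁻⁵ s⁻¹.
Component geostrophic relations (x east, y north):
u_g = −(1/(fρ)) ∂P/∂y,  v_g = (1/(fρ)) ∂P/∂x
u_g = −(0.45×10⁻³)/(−9.57×10⁻⁵ × 1.03) = 4.57 m/s;  v_g = (3.0×10⁻³)/(−9.57×10⁻⁵ × 1.03) = −30.4 m/s
|V_g| = √(u_g² + v_g²) = 30.8 m/s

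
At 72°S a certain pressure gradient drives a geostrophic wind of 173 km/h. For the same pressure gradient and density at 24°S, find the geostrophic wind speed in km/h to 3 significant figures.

405 km/h

With the same pressure gradient and density, V_g ∝ 1/f ∝ 1/sin φ.
V₂ = V₁ · sin φ₁ / sin φ₂ = 173 × sin 72° / sin 24°
V₂ = 173 × 0.9511/0.4067 = 405 km/h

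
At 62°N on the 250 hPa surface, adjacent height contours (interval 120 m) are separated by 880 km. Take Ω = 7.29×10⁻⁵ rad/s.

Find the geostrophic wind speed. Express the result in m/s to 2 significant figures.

Coriolis parameter at 62°N:
f = 2Ω sin φ = 2 × 7.29×10⁻⁵ × sin 62° = 1.29×10⁻⁴ s⁻¹
Height gradient: |∂Z/∂n| = 120 m / 880000 m = 1.36×10⁻⁴
On a pressure surface, geostrophic balance gives V_g = (g/f)|∂Z/∂n|:
V_g = 9.81 × 1.36×10⁻⁴ / 1.29×10⁻⁴ = 10.4 m/s

10 m/s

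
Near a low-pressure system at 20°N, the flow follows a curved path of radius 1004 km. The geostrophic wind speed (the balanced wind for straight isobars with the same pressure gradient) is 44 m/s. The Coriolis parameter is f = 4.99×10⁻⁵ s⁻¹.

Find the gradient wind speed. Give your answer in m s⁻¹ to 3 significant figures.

28.2 m s⁻¹

Around a low, centrifugal force acts outward with Coriolis, so pressure-gradient force balances both:
(1/ρ)|∂P/∂n| = fV + V²/R  →  V² + fR·V − fR·V_g = 0
With fR = 4.99×10⁻⁵ × 1004×10³ m = 50.1 m/s:
V = [−fR + √((fR)² + 4 fR V_g)]/2 = [−50.1 + √(50.1² + 4×50.1×44)]/2 = 28.2 m/s
Subgeostrophic (V < V_g = 44 m/s), as expected around a low.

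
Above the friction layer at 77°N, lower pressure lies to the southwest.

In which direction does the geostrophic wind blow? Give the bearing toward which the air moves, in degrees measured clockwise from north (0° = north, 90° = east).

315°

The pressure-gradient force points toward the southwest (bearing 225°).
Geostrophic balance: in the Northern Hemisphere the Coriolis force deflects motion to the right, so the geostrophic wind blows 90° to the right of the pressure-gradient force (low pressure on the left).
Rotating 225° by 90° clockwise gives 315° — the wind blows toward the northwest.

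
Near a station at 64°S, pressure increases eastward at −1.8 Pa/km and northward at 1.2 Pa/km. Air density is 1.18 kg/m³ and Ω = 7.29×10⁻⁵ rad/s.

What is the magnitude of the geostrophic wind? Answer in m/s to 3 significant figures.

Coriolis parameter at 64°S:
f = 2Ω sin φ = 2 × 7.29×10⁻⁵ × sin 64° = 1.31×10⁻⁴ s⁻¹
In the Southern Hemisphere f is negative: f = −1.31×10⁻⁴ s⁻¹.
Component geostrophic relations (x east, y north):
u_g = −(1/(fρ)) ∂P/∂y,  v_g = (1/(fρ)) ∂P/∂x
u_g = −(1.2×10⁻³)/(−1.31×10⁻⁴ × 1.18) = 7.76 m/s;  v_g = (−1.8×10⁻³)/(−1.31×10⁻⁴ × 1.18) = 11.6 m/s
|V_g| = √(u_g² + v_g²) = 14.0 m/s

14.0 m/s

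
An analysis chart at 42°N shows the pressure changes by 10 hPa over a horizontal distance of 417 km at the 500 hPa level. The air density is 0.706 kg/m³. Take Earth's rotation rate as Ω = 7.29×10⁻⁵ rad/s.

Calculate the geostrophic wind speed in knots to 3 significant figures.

67.7 knots

Coriolis parameter at 42°N:
f = 2Ω sin φ = 2 × 7.29×10⁻⁵ × sin 42° = 9.76×10⁻⁵ s⁻¹
Pressure gradient: |∂P/∂n| = 1000 Pa / 417000 m = 2.40×10⁻³ Pa/m
Geostrophic balance (pressure-gradient force = Coriolis force):
V_g = (1/(fρ)) |∂P/∂n| = 2.40×10⁻³ / (9.76×10⁻⁵ × 0.706) = 34.8 m/s
Converting: 34.8 m/s × 1.944 = 67.7 knots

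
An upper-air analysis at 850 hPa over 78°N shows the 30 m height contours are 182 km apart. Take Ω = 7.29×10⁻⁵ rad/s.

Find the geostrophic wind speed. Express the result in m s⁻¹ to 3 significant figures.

Coriolis parameter at 78°N:
f = 2Ω sin φ = 2 × 7.29×10⁻⁵ × sin 78° = 1.43×10⁻⁴ s⁻¹
Height gradient: |∂Z/∂n| = 30 m / 182000 m = 1.65×10⁻⁴
On a pressure surface, geostrophic balance gives V_g = (g/f)|∂Z/∂n|:
V_g = 9.81 × 1.65×10⁻⁴ / 1.43×10⁻⁴ = 11.3 m/s

11.3 m s⁻¹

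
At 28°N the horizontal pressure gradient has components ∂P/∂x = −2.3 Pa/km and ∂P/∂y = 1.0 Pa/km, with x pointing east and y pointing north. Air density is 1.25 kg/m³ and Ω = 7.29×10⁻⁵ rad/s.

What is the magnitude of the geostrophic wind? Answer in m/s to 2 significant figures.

Coriolis parameter at 28°N:
f = 2Ω sin φ = 2 × 7.29×10⁻⁵ × sin 28° = 6.84×10⁻⁵ s⁻¹
Component geostrophic relations (x east, y north):
u_g = −(1/(fρ)) ∂P/∂y,  v_g = (1/(fρ)) ∂P/∂x
u_g = −(1.0×10⁻³)/(6.84×10⁻⁵ × 1.25) = −11.7 m/s;  v_g = (−2.3×10⁻³)/(6.84×10⁻⁵ × 1.25) = −26.9 m/s
|V_g| = √(u_g² + v_g²) = 29.3 m/s

29 m/s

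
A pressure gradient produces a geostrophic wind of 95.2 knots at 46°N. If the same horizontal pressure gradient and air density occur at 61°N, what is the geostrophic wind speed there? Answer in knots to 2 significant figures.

With the same pressure gradient and density, V_g ∝ 1/f ∝ 1/sin φ.
V₂ = V₁ · sin φ₁ / sin φ₂ = 95.2 × sin 46° / sin 61°
V₂ = 95.2 × 0.7193/0.8746 = 78 knots

78 knots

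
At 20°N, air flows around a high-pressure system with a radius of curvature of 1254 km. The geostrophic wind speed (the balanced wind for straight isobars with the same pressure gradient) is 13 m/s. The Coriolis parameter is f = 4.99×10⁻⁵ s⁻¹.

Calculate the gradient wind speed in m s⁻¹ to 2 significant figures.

18 m s⁻¹

Around a high, pressure-gradient force acts outward with centrifugal, so Coriolis balances both:
fV = (1/ρ)|∂P/∂n| + V²/R  →  V² − fR·V + fR·V_g = 0
With fR = 4.99×10⁻⁵ × 1254×10³ m = 62.6 m/s:
V = [fR − √((fR)² − 4 fR V_g)]/2 = [62.6 − √(62.6² − 4×62.6×13)]/2 = 18.4 m/s
Supergeostrophic (V > V_g = 13 m/s), as expected around a high.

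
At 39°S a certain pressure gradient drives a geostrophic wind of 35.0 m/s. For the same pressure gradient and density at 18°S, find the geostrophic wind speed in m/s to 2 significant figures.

With the same pressure gradient and density, V_g ∝ 1/f ∝ 1/sin φ.
V₂ = V₁ · sin φ₁ / sin φ₂ = 35.0 × sin 39° / sin 18°
V₂ = 35.0 × 0.6293/0.3090 = 71 m/s

71 m/s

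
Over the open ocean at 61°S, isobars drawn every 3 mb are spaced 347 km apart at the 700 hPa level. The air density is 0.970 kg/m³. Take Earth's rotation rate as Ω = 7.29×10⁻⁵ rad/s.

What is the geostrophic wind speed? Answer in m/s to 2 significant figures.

7.0 m/s

Coriolis parameter at 61°S:
f = 2Ω sin φ = 2 × 7.29×10⁻⁵ × sin 61° = 1.28×10⁻⁴ s⁻¹
Pressure gradient: |∂P/∂n| = 300 Pa / 347000 m = 8.65×10⁻⁴ Pa/m
Geostrophic balance (pressure-gradient force = Coriolis force):
V_g = (1/(fρ)) |∂P/∂n| = 8.65×10⁻⁴ / (1.28×10⁻⁴ × 0.970) = 6.99 m/s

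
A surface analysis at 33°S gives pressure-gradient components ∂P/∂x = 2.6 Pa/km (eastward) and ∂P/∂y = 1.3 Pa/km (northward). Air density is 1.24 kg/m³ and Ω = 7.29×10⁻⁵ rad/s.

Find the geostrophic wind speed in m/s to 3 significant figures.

29.5 m/s

Coriolis parameter at 33°S:
f = 2Ω sin φ = 2 × 7.29×10⁻⁵ × sin 33° = 7.94×10⁻⁵ s⁻¹
In the Southern Hemisphere f is negative: f = −7.94×10⁻⁵ s⁻¹.
Component geostrophic relations (x east, y north):
u_g = −(1/(fρ)) ∂P/∂y,  v_g = (1/(fρ)) ∂P/∂x
u_g = −(1.3×10⁻³)/(−7.94×10⁻⁵ × 1.24) = 13.2 m/s;  v_g = (2.6×10⁻³)/(−7.94×10⁻⁵ × 1.24) = −26.4 m/s
|V_g| = √(u_g² + v_g²) = 29.5 m/s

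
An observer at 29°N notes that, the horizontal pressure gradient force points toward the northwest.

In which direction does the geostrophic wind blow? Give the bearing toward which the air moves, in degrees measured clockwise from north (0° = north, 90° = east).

The pressure-gradient force points toward the northwest (bearing 315°).
Geostrophic balance: in the Northern Hemisphere the Coriolis force deflects motion to the right, so the geostrophic wind blows 90° to the right of the pressure-gradient force (low pressure on the left).
Rotating 315° by 90° clockwise gives 045° — the wind blows toward the northeast.

045°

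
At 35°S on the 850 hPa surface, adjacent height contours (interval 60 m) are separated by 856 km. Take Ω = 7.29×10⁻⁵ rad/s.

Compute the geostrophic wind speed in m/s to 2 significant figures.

Coriolis parameter at 35°S:
f = 2Ω sin φ = 2 × 7.29×10⁻⁵ × sin 35° = 8.36×10⁻⁵ s⁻¹
Height gradient: |∂Z/∂n| = 60 m / 856000 m = 7.01×10⁻⁵
On a pressure surface, geostrophic balance gives V_g = (g/f)|∂Z/∂n|:
V_g = 9.81 × 7.01×10⁻⁵ / 8.36×10⁻⁵ = 8.22 m/s

8.2 m/s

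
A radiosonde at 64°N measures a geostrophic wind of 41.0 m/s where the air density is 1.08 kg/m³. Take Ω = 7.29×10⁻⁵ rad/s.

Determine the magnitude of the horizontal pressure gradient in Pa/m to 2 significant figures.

Coriolis parameter at 64°N:
f = 2Ω sin φ = 2 × 7.29×10⁻⁵ × sin 64° = 1.31×10⁻⁴ s⁻¹
Geostrophic balance rearranged: |∂P/∂n| = f ρ V_g
|∂P/∂n| = 1.31×10⁻⁴ × 1.08 × 41.0 = 5.80×10⁻³ Pa/m

5.8×10⁻³ Pa/m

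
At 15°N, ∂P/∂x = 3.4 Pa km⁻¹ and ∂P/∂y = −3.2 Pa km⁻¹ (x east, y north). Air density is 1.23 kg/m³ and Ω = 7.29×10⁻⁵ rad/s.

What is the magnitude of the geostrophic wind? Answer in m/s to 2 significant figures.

Coriolis parameter at 15°N:
f = 2Ω sin φ = 2 × 7.29×10⁻⁵ × sin 15° = 3.77×10⁻⁵ s⁻¹
Component geostrophic relations (x east, y north):
u_g = −(1/(fρ)) ∂P/∂y,  v_g = (1/(fρ)) ∂P/∂x
u_g = −(−3.2×10⁻³)/(3.77×10⁻⁵ × 1.23) = 68.9 m/s;  v_g = (3.4×10⁻³)/(3.77×10⁻⁵ × 1.23) = 73.3 m/s
|V_g| = √(u_g² + v_g²) = 101 m/s

100 m/s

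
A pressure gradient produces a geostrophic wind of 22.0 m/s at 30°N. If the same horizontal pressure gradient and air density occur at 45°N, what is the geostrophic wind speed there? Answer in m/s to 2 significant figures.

16 m/s

With the same pressure gradient and density, V_g ∝ 1/f ∝ 1/sin φ.
V₂ = V₁ · sin φ₁ / sin φ₂ = 22.0 × sin 30° / sin 45°
V₂ = 22.0 × 0.5000/0.7071 = 16 m/s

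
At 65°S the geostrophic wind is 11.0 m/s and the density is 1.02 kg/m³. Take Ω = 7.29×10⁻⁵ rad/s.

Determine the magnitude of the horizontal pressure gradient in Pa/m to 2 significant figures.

Coriolis parameter at 65°S:
f = 2Ω sin φ = 2 × 7.29×10⁻⁵ × sin 65° = 1.32×10⁻⁴ s⁻¹
Geostrophic balance rearranged: |∂P/∂n| = f ρ V_g
|∂P/∂n| = 1.32×10⁻⁴ × 1.02 × 11.0 = 1.48×10⁻³ Pa/m

1.5×10⁻³ Pa/m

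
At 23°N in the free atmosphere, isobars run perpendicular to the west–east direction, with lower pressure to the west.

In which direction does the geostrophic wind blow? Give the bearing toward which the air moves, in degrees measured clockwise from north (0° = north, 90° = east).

000°

The pressure-gradient force points toward the west (bearing 270°).
Geostrophic balance: in the Northern Hemisphere the Coriolis force deflects motion to the right, so the geostrophic wind blows 90° to the right of the pressure-gradient force (low pressure on the left).
Rotating 270° by 90° clockwise gives 000° — the wind blows toward the north.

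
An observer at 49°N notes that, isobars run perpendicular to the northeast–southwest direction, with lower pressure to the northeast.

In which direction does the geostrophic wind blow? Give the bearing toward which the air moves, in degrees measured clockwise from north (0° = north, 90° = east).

135°

The pressure-gradient force points toward the northeast (bearing 045°).
Geostrophic balance: in the Northern Hemisphere the Coriolis force deflects motion to the right, so the geostrophic wind blows 90° to the right of the pressure-gradient force (low pressure on the left).
Rotating 045° by 90° clockwise gives 135° — the wind blows toward the southeast.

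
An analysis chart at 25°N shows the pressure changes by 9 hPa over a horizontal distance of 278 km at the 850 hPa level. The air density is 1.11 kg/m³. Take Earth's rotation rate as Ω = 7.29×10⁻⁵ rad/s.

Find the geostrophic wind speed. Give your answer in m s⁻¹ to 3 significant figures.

47.3 m s⁻¹

Coriolis parameter at 25°N:
f = 2Ω sin φ = 2 × 7.29×10⁻⁵ × sin 25° = 6.16×10⁻⁵ s⁻¹
Pressure gradient: |∂P/∂n| = 900 Pa / 278000 m = 3.24×10⁻³ Pa/m
Geostrophic balance (pressure-gradient force = Coriolis force):
V_g = (1/(fρ)) |∂P/∂n| = 3.24×10⁻³ / (6.16×10⁻⁵ × 1.11) = 47.3 m/s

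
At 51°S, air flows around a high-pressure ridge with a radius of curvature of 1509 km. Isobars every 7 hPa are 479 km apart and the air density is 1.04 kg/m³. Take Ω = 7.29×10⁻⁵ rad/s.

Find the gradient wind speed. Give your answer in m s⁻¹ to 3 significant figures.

Coriolis parameter at 51°S:
f = 2Ω sin φ = 2 × 7.29×10⁻⁵ × sin 51° = 1.13×10⁻⁴ s⁻¹
Pressure gradient: |∂P/∂n| = 700 Pa / 479000 m = 1.46×10⁻³ Pa/m
Geostrophic speed: V_g = |∂P/∂n|/(fρ) = 1.46×10⁻³/(1.13×10⁻⁴ × 1.04) = 12.4 m/s
Around a high, pressure-gradient force acts outward with centrifugal, so Coriolis balances both:
fV = (1/ρ)|∂P/∂n| + V²/R  →  V² − fR·V + fR·V_g = 0
With fR = 1.13×10⁻⁴ × 1509×10³ m = 171 m/s:
V = [fR − √((fR)² − 4 fR V_g)]/2 = [171 − √(171² − 4×171×12.4)]/2 = 13.5 m/s
Supergeostrophic (V > V_g = 12.4 m/s), as expected around a high.

13.5 m s⁻¹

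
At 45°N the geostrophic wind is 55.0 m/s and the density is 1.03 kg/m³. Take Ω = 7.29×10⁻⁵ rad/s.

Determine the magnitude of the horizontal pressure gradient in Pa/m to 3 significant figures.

5.84×10⁻³ Pa/m

Coriolis parameter at 45°N:
f = 2Ω sin φ = 2 × 7.29×10⁻⁵ × sin 45° = 1.03×10⁻⁴ s⁻¹
Geostrophic balance rearranged: |∂P/∂n| = f ρ V_g
|∂P/∂n| = 1.03×10⁻⁴ × 1.03 × 55.0 = 5.84×10⁻³ Pa/m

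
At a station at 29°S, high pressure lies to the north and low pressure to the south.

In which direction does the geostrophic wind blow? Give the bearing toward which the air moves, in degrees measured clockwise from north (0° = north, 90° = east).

The pressure-gradient force points toward the south (bearing 180°).
Geostrophic balance: in the Southern Hemisphere the Coriolis force deflects motion to the left, so the geostrophic wind blows 90° to the left of the pressure-gradient force (low pressure on the right).
Rotating 180° by 90° counterclockwise gives 090° — the wind blows toward the east.

090°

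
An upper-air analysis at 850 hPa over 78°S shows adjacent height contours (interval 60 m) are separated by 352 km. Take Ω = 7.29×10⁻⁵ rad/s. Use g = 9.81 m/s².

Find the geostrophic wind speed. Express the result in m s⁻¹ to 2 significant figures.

12 m s⁻¹

Coriolis parameter at 78°S:
f = 2Ω sin φ = 2 × 7.29×10⁻⁵ × sin 78° = 1.43×10⁻⁴ s⁻¹
Height gradient: |∂Z/∂n| = 60 m / 352000 m = 1.70×10⁻⁴
On a pressure surface, geostrophic balance gives V_g = (g/f)|∂Z/∂n|:
V_g = 9.81 × 1.70×10⁻⁴ / 1.43×10⁻⁴ = 11.7 m/s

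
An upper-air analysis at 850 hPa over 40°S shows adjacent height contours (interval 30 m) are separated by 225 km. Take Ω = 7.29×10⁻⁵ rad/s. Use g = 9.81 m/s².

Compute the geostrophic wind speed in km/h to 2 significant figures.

50 km/h

Coriolis parameter at 40°S:
f = 2Ω sin φ = 2 × 7.29×10⁻⁵ × sin 40° = 9.37×10⁻⁵ s⁻¹
Height gradient: |∂Z/∂n| = 30 m / 225000 m = 1.33×10⁻⁴
On a pressure surface, geostrophic balance gives V_g = (g/f)|∂Z/∂n|:
V_g = 9.81 × 1.33×10⁻⁴ / 9.37×10⁻⁵ = 14.0 m/s
Converting: 14.0 m/s × 3.6 = 50 km/h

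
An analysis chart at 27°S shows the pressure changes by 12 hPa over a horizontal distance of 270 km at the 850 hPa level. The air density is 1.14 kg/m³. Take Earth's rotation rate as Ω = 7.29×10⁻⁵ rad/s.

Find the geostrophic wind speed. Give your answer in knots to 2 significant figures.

Coriolis parameter at 27°S:
f = 2Ω sin φ = 2 × 7.29×10⁻⁵ × sin 27° = 6.62×10⁻⁵ s⁻¹
Pressure gradient: |∂P/∂n| = 1200 Pa / 270000 m = 4.44×10⁻³ Pa/m
Geostrophic balance (pressure-gradient force = Coriolis force):
V_g = (1/(fρ)) |∂P/∂n| = 4.44×10⁻³ / (6.62×10⁻⁵ × 1.14) = 58.9 m/s
Converting: 58.9 m/s × 1.944 = 110 knots

110 knots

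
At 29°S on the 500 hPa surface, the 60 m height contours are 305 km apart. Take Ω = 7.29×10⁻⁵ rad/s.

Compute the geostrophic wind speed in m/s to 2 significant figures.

Coriolis parameter at 29°S:
f = 2Ω sin φ = 2 × 7.29×10⁻⁵ × sin 29° = 7.07×10⁻⁵ s⁻¹
Height gradient: |∂Z/∂n| = 60 m / 305000 m = 1.97×10⁻⁴
On a pressure surface, geostrophic balance gives V_g = (g/f)|∂Z/∂n|:
V_g = 9.81 × 1.97×10⁻⁴ / 7.07×10⁻⁵ = 27.3 m/s

27 m/s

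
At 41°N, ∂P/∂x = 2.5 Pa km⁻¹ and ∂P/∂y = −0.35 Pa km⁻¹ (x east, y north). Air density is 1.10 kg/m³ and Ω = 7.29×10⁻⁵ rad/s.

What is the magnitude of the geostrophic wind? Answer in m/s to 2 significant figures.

24 m/s

Coriolis parameter at 41°N:
f = 2Ω sin φ = 2 × 7.29×10⁻⁵ × sin 41° = 9.57×10⁻⁵ s⁻¹
Component geostrophic relations (x east, y north):
u_g = −(1/(fρ)) ∂P/∂y,  v_g = (1/(fρ)) ∂P/∂x
u_g = −(−0.35×10⁻³)/(9.57×10⁻⁵ × 1.10) = 3.33 m/s;  v_g = (2.5×10⁻³)/(9.57×10⁻⁵ × 1.10) = 23.8 m/s
|V_g| = √(u_g² + v_g²) = 24.0 m/s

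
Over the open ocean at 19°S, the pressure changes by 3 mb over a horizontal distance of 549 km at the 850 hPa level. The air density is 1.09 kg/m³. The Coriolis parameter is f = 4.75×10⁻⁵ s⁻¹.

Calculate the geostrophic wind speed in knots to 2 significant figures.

21 knots

Pressure gradient: |∂P/∂n| = 300 Pa / 549000 m = 5.46×10⁻⁴ Pa/m
Geostrophic balance (pressure-gradient force = Coriolis force):
V_g = (1/(fρ)) |∂P/∂n| = 5.46×10⁻⁴ / (4.75×10⁻⁵ × 1.09) = 10.6 m/s
Converting: 10.6 m/s × 1.944 = 21 knots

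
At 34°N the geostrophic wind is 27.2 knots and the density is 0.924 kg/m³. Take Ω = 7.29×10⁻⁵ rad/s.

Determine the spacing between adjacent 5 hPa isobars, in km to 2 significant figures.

470 km

Coriolis parameter at 34°N:
f = 2Ω sin φ = 2 × 7.29×10⁻⁵ × sin 34° = 8.15×10⁻⁵ s⁻¹
Wind speed in SI: 27.2 knots = 14.0 m/s
Geostrophic balance rearranged: |∂P/∂n| = f ρ V_g
|∂P/∂n| = 8.15×10⁻⁵ × 0.924 × 14.0 = 1.05×10⁻³ Pa/m
Isobar spacing: Δn = ΔP/|∂P/∂n| = 500 Pa / 1.05×10⁻³ Pa/m = 474320 m ≈ 470 km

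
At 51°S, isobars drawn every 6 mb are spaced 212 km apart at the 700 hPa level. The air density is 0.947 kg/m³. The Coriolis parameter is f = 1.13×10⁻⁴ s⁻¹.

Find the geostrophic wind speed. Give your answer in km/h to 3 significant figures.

95.2 km/h

Pressure gradient: |∂P/∂n| = 600 Pa / 212000 m = 2.83×10⁻³ Pa/m
Geostrophic balance (pressure-gradient force = Coriolis force):
V_g = (1/(fρ)) |∂P/∂n| = 2.83×10⁻³ / (1.13×10⁻⁴ × 0.947) = 26.4 m/s
Converting: 26.4 m/s × 3.6 = 95.2 km/h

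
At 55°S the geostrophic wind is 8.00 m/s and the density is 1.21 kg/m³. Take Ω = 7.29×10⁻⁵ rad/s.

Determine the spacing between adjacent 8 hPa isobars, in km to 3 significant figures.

Coriolis parameter at 55°S:
f = 2Ω sin φ = 2 × 7.29×10⁻⁵ × sin 55° = 1.19×10⁻⁴ s⁻¹
Geostrophic balance rearranged: |∂P/∂n| = f ρ V_g
|∂P/∂n| = 1.19×10⁻⁴ × 1.21 × 8.00 = 1.16×10⁻³ Pa/m
Isobar spacing: Δn = ΔP/|∂P/∂n| = 800 Pa / 1.16×10⁻³ Pa/m = 691978 m ≈ 692 km

692 km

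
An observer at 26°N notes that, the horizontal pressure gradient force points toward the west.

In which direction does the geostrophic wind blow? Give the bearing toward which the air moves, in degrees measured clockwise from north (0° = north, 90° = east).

000°

The pressure-gradient force points toward the west (bearing 270°).
Geostrophic balance: in the Northern Hemisphere the Coriolis force deflects motion to the right, so the geostrophic wind blows 90° to the right of the pressure-gradient force (low pressure on the left).
Rotating 270° by 90° clockwise gives 000° — the wind blows toward the north.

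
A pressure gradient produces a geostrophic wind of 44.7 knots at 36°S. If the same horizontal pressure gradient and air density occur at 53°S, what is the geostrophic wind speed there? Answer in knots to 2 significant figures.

With the same pressure gradient and density, V_g ∝ 1/f ∝ 1/sin φ.
V₂ = V₁ · sin φ₁ / sin φ₂ = 44.7 × sin 36° / sin 53°
V₂ = 44.7 × 0.5878/0.7986 = 33 knots

33 knots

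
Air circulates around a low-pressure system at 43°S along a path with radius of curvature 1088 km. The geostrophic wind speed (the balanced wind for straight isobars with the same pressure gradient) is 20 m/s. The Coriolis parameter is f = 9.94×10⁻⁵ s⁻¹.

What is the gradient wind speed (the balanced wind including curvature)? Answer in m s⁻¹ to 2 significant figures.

17 m s⁻¹

Around a low, centrifugal force acts outward with Coriolis, so pressure-gradient force balances both:
(1/ρ)|∂P/∂n| = fV + V²/R  →  V² + fR·V − fR·V_g = 0
With fR = 9.94×10⁻⁵ × 1088×10³ m = 108 m/s:
V = [−fR + √((fR)² + 4 fR V_g)]/2 = [−108 + √(108² + 4×108×20)]/2 = 17.2 m/s
Subgeostrophic (V < V_g = 20 m/s), as expected around a low.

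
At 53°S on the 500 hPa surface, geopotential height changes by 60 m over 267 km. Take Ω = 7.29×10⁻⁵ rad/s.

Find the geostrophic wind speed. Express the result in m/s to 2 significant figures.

19 m/s

Coriolis parameter at 53°S:
f = 2Ω sin φ = 2 × 7.29×10⁻⁵ × sin 53° = 1.16×10⁻⁴ s⁻¹
Height gradient: |∂Z/∂n| = 60 m / 267000 m = 2.25×10⁻⁴
On a pressure surface, geostrophic balance gives V_g = (g/f)|∂Z/∂n|:
V_g = 9.81 × 2.25×10⁻⁴ / 1.16×10⁻⁴ = 18.9 m/s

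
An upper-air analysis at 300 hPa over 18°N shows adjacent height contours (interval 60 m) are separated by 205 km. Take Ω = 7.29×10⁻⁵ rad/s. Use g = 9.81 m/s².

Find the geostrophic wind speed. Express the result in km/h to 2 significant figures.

230 km/h

Coriolis parameter at 18°N:
f = 2Ω sin φ = 2 × 7.29×10⁻⁵ × sin 18° = 4.51×10⁻⁵ s⁻¹
Height gradient: |∂Z/∂n| = 60 m / 205000 m = 2.93×10⁻⁴
On a pressure surface, geostrophic balance gives V_g = (g/f)|∂Z/∂n|:
V_g = 9.81 × 2.93×10⁻⁴ / 4.51×10⁻⁵ = 63.7 m/s
Converting: 63.7 m/s × 3.6 = 230 km/h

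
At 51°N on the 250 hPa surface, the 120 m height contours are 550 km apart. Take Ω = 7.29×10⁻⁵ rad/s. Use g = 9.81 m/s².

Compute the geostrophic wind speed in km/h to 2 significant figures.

68 km/h

Coriolis parameter at 51°N:
f = 2Ω sin φ = 2 × 7.29×10⁻⁵ × sin 51° = 1.13×10⁻⁴ s⁻¹
Height gradient: |∂Z/∂n| = 120 m / 550000 m = 2.18×10⁻⁴
On a pressure surface, geostrophic balance gives V_g = (g/f)|∂Z/∂n|:
V_g = 9.81 × 2.18×10⁻⁴ / 1.13×10⁻⁴ = 18.9 m/s
Converting: 18.9 m/s × 3.6 = 68 km/h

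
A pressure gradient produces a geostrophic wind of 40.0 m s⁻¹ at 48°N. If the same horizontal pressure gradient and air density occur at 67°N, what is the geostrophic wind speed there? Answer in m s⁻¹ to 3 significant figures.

With the same pressure gradient and density, V_g ∝ 1/f ∝ 1/sin φ.
V₂ = V₁ · sin φ₁ / sin φ₂ = 40.0 × sin 48° / sin 67°
V₂ = 40.0 × 0.7431/0.9205 = 32.3 m s⁻¹

32.3 m s⁻¹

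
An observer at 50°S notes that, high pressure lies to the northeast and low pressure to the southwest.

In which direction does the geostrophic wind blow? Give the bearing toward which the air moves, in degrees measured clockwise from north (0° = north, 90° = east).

135°

The pressure-gradient force points toward the southwest (bearing 225°).
Geostrophic balance: in the Southern Hemisphere the Coriolis force deflects motion to the left, so the geostrophic wind blows 90° to the left of the pressure-gradient force (low pressure on the right).
Rotating 225° by 90° counterclockwise gives 135° — the wind blows toward the southeast.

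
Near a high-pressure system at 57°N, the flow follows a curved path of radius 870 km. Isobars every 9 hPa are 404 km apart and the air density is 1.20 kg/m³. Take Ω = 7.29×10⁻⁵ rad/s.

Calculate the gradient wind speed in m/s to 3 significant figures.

Coriolis parameter at 57°N:
f = 2Ω sin φ = 2 × 7.29×10⁻⁵ × sin 57° = 1.22×10⁻⁴ s⁻¹
Pressure gradient: |∂P/∂n| = 900 Pa / 404000 m = 2.23×10⁻³ Pa/m
Geostrophic speed: V_g = |∂P/∂n|/(fρ) = 2.23×10⁻³/(1.22×10⁻⁴ × 1.20) = 15.2 m/s
Around a high, pressure-gradient force acts outward with centrifugal, so Coriolis balances both:
fV = (1/ρ)|∂P/∂n| + V²/R  →  V² − fR·V + fR·V_g = 0
With fR = 1.22×10⁻⁴ × 870×10³ m = 106 m/s:
V = [fR − √((fR)² − 4 fR V_g)]/2 = [106 − √(106² − 4×106×15.2)]/2 = 18.3 m/s
Supergeostrophic (V > V_g = 15.2 m/s), as expected around a high.

18.3 m/s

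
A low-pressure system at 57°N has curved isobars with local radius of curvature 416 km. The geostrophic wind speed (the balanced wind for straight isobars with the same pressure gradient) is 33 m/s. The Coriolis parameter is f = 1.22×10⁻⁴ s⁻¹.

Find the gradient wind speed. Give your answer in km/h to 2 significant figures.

82 km/h

Around a low, centrifugal force acts outward with Coriolis, so pressure-gradient force balances both:
(1/ρ)|∂P/∂n| = fV + V²/R  →  V² + fR·V − fR·V_g = 0
With fR = 1.22×10⁻⁴ × 416×10³ m = 50.8 m/s:
V = [−fR + √((fR)² + 4 fR V_g)]/2 = [−50.8 + √(50.8² + 4×50.8×33)]/2 = 22.8 m/s
Subgeostrophic (V < V_g = 33 m/s), as expected around a low.
Converting: 22.8 m/s × 3.6 = 82 km/h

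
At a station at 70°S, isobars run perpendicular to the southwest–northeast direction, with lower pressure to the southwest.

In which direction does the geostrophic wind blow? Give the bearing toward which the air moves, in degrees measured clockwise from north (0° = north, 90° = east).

The pressure-gradient force points toward the southwest (bearing 225°).
Geostrophic balance: in the Southern Hemisphere the Coriolis force deflects motion to the left, so the geostrophic wind blows 90° to the left of the pressure-gradient force (low pressure on the right).
Rotating 225° by 90° counterclockwise gives 135° — the wind blows toward the southeast.

135°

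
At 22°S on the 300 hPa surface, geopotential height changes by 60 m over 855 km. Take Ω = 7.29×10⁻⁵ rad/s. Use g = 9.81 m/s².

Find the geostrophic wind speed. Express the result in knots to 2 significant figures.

25 knots

Coriolis parameter at 22°S:
f = 2Ω sin φ = 2 × 7.29×10⁻⁵ × sin 22° = 5.46×10⁻⁵ s⁻¹
Height gradient: |∂Z/∂n| = 60 m / 855000 m = 7.02×10⁻⁵
On a pressure surface, geostrophic balance gives V_g = (g/f)|∂Z/∂n|:
V_g = 9.81 × 7.02×10⁻⁵ / 5.46×10⁻⁵ = 12.6 m/s
Converting: 12.6 m/s × 1.944 = 25 knots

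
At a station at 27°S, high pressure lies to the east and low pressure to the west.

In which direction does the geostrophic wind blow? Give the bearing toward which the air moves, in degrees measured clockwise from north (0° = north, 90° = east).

The pressure-gradient force points toward the west (bearing 270°).
Geostrophic balance: in the Southern Hemisphere the Coriolis force deflects motion to the left, so the geostrophic wind blows 90° to the left of the pressure-gradient force (low pressure on the right).
Rotating 270° by 90° counterclockwise gives 180° — the wind blows toward the south.

180°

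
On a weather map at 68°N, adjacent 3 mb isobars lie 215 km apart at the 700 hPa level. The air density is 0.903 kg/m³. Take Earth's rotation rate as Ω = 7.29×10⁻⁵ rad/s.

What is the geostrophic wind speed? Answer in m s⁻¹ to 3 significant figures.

11.4 m s⁻¹

Coriolis parameter at 68°N:
f = 2Ω sin φ = 2 × 7.29×10⁻⁵ × sin 68° = 1.35×10⁻⁴ s⁻¹
Pressure gradient: |∂P/∂n| = 300 Pa / 215000 m = 1.40×10⁻³ Pa/m
Geostrophic balance (pressure-gradient force = Coriolis force):
V_g = (1/(fρ)) |∂P/∂n| = 1.40×10⁻³ / (1.35×10⁻⁴ × 0.903) = 11.4 m/s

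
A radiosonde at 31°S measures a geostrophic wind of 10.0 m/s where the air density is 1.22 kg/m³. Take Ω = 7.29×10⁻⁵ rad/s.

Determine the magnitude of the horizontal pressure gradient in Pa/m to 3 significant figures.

Coriolis parameter at 31°S:
f = 2Ω sin φ = 2 × 7.29×10⁻⁵ × sin 31° = 7.51×10⁻⁵ s⁻¹
Geostrophic balance rearranged: |∂P/∂n| = f ρ V_g
|∂P/∂n| = 7.51×10⁻⁵ × 1.22 × 10.0 = 9.16×10⁻⁴ Pa/m

9.16×10⁻⁴ Pa/m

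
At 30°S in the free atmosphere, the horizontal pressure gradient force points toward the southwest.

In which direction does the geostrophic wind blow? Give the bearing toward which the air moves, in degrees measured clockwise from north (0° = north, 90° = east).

135°

The pressure-gradient force points toward the southwest (bearing 225°).
Geostrophic balance: in the Southern Hemisphere the Coriolis force deflects motion to the left, so the geostrophic wind blows 90° to the left of the pressure-gradient force (low pressure on the right).
Rotating 225° by 90° counterclockwise gives 135° — the wind blows toward the southeast.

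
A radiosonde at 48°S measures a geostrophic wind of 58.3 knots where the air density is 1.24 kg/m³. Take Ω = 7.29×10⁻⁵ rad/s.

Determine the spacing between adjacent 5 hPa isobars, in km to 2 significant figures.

Coriolis parameter at 48°S:
f = 2Ω sin φ = 2 × 7.29×10⁻⁵ × sin 48° = 1.08×10⁻⁴ s⁻¹
Wind speed in SI: 58.3 knots = 30.0 m/s
Geostrophic balance rearranged: |∂P/∂n| = f ρ V_g
|∂P/∂n| = 1.08×10⁻⁴ × 1.24 × 30.0 = 4.03×10⁻³ Pa/m
Isobar spacing: Δn = ΔP/|∂P/∂n| = 500 Pa / 4.03×10⁻³ Pa/m = 124083 m ≈ 120 km

120 km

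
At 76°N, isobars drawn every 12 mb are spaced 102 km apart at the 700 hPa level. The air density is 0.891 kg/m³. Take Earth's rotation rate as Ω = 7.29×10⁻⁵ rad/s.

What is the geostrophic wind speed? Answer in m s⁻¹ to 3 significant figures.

93.3 m s⁻¹

Coriolis parameter at 76°N:
f = 2Ω sin φ = 2 × 7.29×10⁻⁵ × sin 76° = 1.41×10⁻⁴ s⁻¹
Pressure gradient: |∂P/∂n| = 1200 Pa / 102000 m = 1.18×10⁻² Pa/m
Geostrophic balance (pressure-gradient force = Coriolis force):
V_g = (1/(fρ)) |∂P/∂n| = 1.18×10⁻² / (1.41×10⁻⁴ × 0.891) = 93.3 m/s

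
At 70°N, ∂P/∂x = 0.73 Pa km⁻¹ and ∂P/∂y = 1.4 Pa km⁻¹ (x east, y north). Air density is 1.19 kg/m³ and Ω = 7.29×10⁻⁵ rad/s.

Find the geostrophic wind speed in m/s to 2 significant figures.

9.7 m/s

Coriolis parameter at 70°N:
f = 2Ω sin φ = 2 × 7.29×10⁻⁵ × sin 70° = 1.37×10⁻⁴ s⁻¹
Component geostrophic relations (x east, y north):
u_g = −(1/(fρ)) ∂P/∂y,  v_g = (1/(fρ)) ∂P/∂x
u_g = −(1.4×10⁻³)/(1.37×10⁻⁴ × 1.19) = −8.59 m/s;  v_g = (0.73×10⁻³)/(1.37×10⁻⁴ × 1.19) = 4.48 m/s
|V_g| = √(u_g² + v_g²) = 9.68 m/s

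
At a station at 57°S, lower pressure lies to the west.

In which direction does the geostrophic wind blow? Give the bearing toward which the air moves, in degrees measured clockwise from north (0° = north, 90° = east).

The pressure-gradient force points toward the west (bearing 270°).
Geostrophic balance: in the Southern Hemisphere the Coriolis force deflects motion to the left, so the geostrophic wind blows 90° to the left of the pressure-gradient force (low pressure on the right).
Rotating 270° by 90° counterclockwise gives 180° — the wind blows toward the south.

180°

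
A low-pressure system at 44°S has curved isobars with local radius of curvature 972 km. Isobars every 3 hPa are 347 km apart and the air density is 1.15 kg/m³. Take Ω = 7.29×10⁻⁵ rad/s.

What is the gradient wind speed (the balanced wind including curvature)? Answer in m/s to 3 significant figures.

Coriolis parameter at 44°S:
f = 2Ω sin φ = 2 × 7.29×10⁻⁵ × sin 44° = 1.01×10⁻⁴ s⁻¹
Pressure gradient: |∂P/∂n| = 300 Pa / 347000 m = 8.65×10⁻⁴ Pa/m
Geostrophic speed: V_g = |∂P/∂n|/(fρ) = 8.65×10⁻⁴/(1.01×10⁻⁴ × 1.15) = 7.42 m/s
Around a low, centrifugal force acts outward with Coriolis, so pressure-gradient force balances both:
(1/ρ)|∂P/∂n| = fV + V²/R  →  V² + fR·V − fR·V_g = 0
With fR = 1.01×10⁻⁴ × 972×10³ m = 98.4 m/s:
V = [−fR + √((fR)² + 4 fR V_g)]/2 = [−98.4 + √(98.4² + 4×98.4×7.42)]/2 = 6.93 m/s
Subgeostrophic (V < V_g = 7.42 m/s), as expected around a low.

6.93 m/s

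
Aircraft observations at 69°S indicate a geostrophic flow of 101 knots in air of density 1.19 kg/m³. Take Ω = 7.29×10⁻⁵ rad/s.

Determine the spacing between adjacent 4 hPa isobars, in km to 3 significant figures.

Coriolis parameter at 69°S:
f = 2Ω sin φ = 2 × 7.29×10⁻⁵ × sin 69° = 1.36×10⁻⁴ s⁻¹
Wind speed in SI: 101 knots = 52.0 m/s
Geostrophic balance rearranged: |∂P/∂n| = f ρ V_g
|∂P/∂n| = 1.36×10⁻⁴ × 1.19 × 52.0 = 8.42×10⁻³ Pa/m
Isobar spacing: Δn = ΔP/|∂P/∂n| = 400 Pa / 8.42×10⁻³ Pa/m = 47527 m ≈ 47.5 km

47.5 km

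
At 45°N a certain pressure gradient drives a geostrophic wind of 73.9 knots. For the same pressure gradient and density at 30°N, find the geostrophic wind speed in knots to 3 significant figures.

With the same pressure gradient and density, V_g ∝ 1/f ∝ 1/sin φ.
V₂ = V₁ · sin φ₁ / sin φ₂ = 73.9 × sin 45° / sin 30°
V₂ = 73.9 × 0.7071/0.5000 = 105 knots

105 knots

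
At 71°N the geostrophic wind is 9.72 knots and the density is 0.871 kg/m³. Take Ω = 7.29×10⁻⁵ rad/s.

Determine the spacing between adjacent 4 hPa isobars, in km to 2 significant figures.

Coriolis parameter at 71°N:
f = 2Ω sin φ = 2 × 7.29×10⁻⁵ × sin 71° = 1.38×10⁻⁴ s⁻¹
Wind speed in SI: 9.72 knots = 5.00 m/s
Geostrophic balance rearranged: |∂P/∂n| = f ρ V_g
|∂P/∂n| = 1.38×10⁻⁴ × 0.871 × 5.00 = 6.00×10⁻⁴ Pa/m
Isobar spacing: Δn = ΔP/|∂P/∂n| = 400 Pa / 6.00×10⁻⁴ Pa/m = 666208 m ≈ 670 km

670 km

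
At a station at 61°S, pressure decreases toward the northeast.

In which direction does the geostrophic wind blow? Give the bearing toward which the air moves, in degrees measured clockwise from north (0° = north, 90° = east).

315°

The pressure-gradient force points toward the northeast (bearing 045°).
Geostrophic balance: in the Southern Hemisphere the Coriolis force deflects motion to the left, so the geostrophic wind blows 90° to the left of the pressure-gradient force (low pressure on the right).
Rotating 045° by 90° counterclockwise gives 315° — the wind blows toward the northwest.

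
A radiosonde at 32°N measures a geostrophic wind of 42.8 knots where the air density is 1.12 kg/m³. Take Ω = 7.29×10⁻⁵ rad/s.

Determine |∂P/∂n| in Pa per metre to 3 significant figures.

Coriolis parameter at 32°N:
f = 2Ω sin φ = 2 × 7.29×10⁻⁵ × sin 32° = 7.73×10⁻⁵ s⁻¹
Wind speed in SI: 42.8 knots = 22.0 m/s
Geostrophic balance rearranged: |∂P/∂n| = f ρ V_g
|∂P/∂n| = 7.73×10⁻⁵ × 1.12 × 22.0 = 1.91×10⁻³ Pa/m

1.91×10⁻³ Pa/m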